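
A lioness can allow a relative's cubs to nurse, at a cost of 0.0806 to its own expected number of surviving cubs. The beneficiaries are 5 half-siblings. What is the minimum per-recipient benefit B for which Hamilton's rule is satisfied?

0.0645

r to a half-sibling = 1/4 (half-sibs share one parent — one path of length 2: r = (1/2)^2 = 1/4).
Hamilton's rule with n recipients of equal r: n·r·B > C, so B > C/(n·r) = 0.0806/(5·0.25) = 0.0645.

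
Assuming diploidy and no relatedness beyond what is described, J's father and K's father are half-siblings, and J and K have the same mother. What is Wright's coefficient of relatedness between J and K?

With two independent routes of shared ancestry, r is the sum of the two contributions.
J and K are related in two ways: half first cousins through their fathers (r = 1/16) and half-sibs through their shared mother (r = 1/4).
r = 1/16 + 1/4 = 5/16 = 0.3125.

0.3125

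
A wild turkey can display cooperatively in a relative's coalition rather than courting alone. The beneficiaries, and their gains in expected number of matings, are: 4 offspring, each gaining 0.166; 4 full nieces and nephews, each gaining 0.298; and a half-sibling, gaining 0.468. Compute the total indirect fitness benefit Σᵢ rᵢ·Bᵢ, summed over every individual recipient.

0.747

r to an offspring = 1/2 (one parent–offspring link: r = (1/2)^1 = 1/2).
r to a full niece or nephew = 1/4 (full aunt/uncle↔niece/nephew: two paths of length 3 through the shared grandparent pair: r = 2·(1/2)^3 = 1/4).
r to a half-sibling = 1/4 (half-sibs share one parent — one path of length 2: r = (1/2)^2 = 1/4).
Summing one r·B term per recipient: 4·0.5·0.166 + 4·0.25·0.298 + 1·0.25·0.468 = 0.747.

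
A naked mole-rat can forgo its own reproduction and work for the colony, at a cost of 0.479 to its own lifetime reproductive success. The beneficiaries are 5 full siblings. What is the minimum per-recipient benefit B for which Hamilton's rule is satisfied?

0.1916

r to a full sibling = 1/2 (full sibs share both parents — two paths of length 2: r = 2·(1/2)^2 = 1/2).
Hamilton's rule with n recipients of equal r: n·r·B > C, so B > C/(n·r) = 0.479/(5·0.5) = 0.1916.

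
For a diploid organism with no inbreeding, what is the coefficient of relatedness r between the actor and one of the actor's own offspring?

0.5

Each parent–offspring link contributes a factor of 1/2, and independent paths through distinct common ancestors add.
One parent–offspring link: r = (1/2)^1 = 1/2.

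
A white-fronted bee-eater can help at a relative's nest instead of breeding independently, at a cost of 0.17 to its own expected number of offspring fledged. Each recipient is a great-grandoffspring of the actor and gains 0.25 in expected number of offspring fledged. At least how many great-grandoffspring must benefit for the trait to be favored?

r to a great-grandoffspring = 0.125 (three parent–offspring links: r = (1/2)^3 = 1/8).
Hamilton's rule: n·r·B > C  ⇒  n > C/(r·B) = 0.17/(0.125·0.25) = 5.44.
The smallest integer exceeding 5.44 is 6.

6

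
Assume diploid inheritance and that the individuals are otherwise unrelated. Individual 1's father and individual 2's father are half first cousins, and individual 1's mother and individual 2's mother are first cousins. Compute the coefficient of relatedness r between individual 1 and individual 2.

0.046875

Independent pedigree routes through distinct common ancestors add.
Individual 1 and individual 2 are related in two ways: half second cousins through their fathers (r = 1/64) and second cousins through their mothers (r = 1/32).
r = 1/64 + 1/32 = 3/64 = 0.046875.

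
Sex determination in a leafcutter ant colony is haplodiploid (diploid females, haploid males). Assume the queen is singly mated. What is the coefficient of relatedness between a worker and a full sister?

Haplodiploid full sisters inherit their father's entire haploid genome identically (contributing 1/2) and on average half of their mother's contribution (1/2 · 1/2 = 1/4); r = 1/2 + 1/4 = 3/4.

0.75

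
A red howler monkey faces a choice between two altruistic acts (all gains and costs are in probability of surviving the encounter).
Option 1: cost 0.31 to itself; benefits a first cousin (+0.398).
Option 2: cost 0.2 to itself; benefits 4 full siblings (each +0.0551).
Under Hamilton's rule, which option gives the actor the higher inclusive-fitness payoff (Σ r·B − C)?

Option 2

Option 1: r to a first cousin = 0.125.
Option 1: Σ r·B − C = (1·0.125·0.398) − 0.31 = -0.26025.
Option 2: r to a full sibling = 0.5.
Option 2: Σ r·B − C = (4·0.5·0.0551) − 0.2 = -0.0898.
Option 2 has the higher net inclusive-fitness payoff.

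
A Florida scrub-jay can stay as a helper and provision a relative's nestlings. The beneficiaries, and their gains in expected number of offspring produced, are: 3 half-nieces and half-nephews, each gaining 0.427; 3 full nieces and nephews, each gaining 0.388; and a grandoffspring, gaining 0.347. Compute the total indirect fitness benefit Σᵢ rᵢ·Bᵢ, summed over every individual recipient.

r to a half-niece or half-nephew = 0.125 (half-aunt/uncle↔niece/nephew: one path of length 3: r = (1/2)^3 = 1/8).
r to a full niece or nephew = 1/4 (full aunt/uncle↔niece/nephew: two paths of length 3 through the shared grandparent pair: r = 2·(1/2)^3 = 1/4).
r to a grandoffspring = 0.25 (two parent–offspring links: r = (1/2)^2 = 1/4).
Summing one r·B term per recipient: 3·0.125·0.427 + 3·0.25·0.388 + 1·0.25·0.347 = 0.537875.

0.537875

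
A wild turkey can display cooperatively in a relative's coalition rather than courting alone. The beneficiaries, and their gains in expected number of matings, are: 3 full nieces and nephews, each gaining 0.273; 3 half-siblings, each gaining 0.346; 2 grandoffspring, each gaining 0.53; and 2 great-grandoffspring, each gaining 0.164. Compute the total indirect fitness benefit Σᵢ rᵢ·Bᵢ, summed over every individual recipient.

r to a full niece or nephew = 1/4 (full aunt/uncle↔niece/nephew: two paths of length 3 through the shared grandparent pair: r = 2·(1/2)^3 = 1/4).
r to a half-sibling = 0.25 (half-sibs share one parent — one path of length 2: r = (1/2)^2 = 1/4).
r to a grandoffspring = 1/4 (two parent–offspring links: r = (1/2)^2 = 1/4).
r to a great-grandoffspring = 1/8 (three parent–offspring links: r = (1/2)^3 = 1/8).
Summing one r·B term per recipient: 3·0.25·0.273 + 3·0.25·0.346 + 2·0.25·0.53 + 2·0.125·0.164 = 0.77025.

0.77025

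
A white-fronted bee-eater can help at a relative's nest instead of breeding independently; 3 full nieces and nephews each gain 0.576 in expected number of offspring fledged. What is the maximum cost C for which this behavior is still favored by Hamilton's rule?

0.432

r to a full niece or nephew = 0.25 (full aunt/uncle↔niece/nephew: two paths of length 3 through the shared grandparent pair: r = 2·(1/2)^3 = 1/4).
Hamilton's rule: n·r·B > C, so the trait is favored while C < n·r·B = 3·0.25·0.576 = 0.432.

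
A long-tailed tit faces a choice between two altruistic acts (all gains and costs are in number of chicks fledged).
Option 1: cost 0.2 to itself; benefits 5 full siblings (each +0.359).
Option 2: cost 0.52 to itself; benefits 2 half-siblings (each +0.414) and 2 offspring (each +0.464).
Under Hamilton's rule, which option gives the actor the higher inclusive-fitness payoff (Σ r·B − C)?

Option 1

Option 1: r to a full sibling = 0.5.
Option 1: Σ r·B − C = (5·0.5·0.359) − 0.2 = 0.6975.
Option 2: r to a half-sibling = 0.25.
Option 2: r to an offspring = 0.5.
Option 2: Σ r·B − C = (2·0.25·0.414 + 2·0.5·0.464) − 0.52 = 0.151.
Option 1 has the higher net inclusive-fitness payoff.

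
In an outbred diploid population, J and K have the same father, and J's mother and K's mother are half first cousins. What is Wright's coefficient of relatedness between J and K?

With two independent routes of shared ancestry, r is the sum of the two contributions.
J and K are related in two ways: half-sibs through their shared father (r = 1/4) and half second cousins through their mothers (r = 1/64).
r = 1/4 + 1/64 = 0.265625.

0.265625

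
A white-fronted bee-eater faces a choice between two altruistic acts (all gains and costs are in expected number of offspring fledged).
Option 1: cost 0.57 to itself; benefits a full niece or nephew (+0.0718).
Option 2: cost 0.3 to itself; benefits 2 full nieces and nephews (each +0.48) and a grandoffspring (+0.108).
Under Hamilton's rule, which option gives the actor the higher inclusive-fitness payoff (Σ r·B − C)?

Option 2

Option 1: r to a full niece or nephew = 0.25.
Option 1: Σ r·B − C = (1·0.25·0.0718) − 0.57 = -0.55205.
Option 2: r to a full niece or nephew = 0.25.
Option 2: r to a grandoffspring = 0.25.
Option 2: Σ r·B − C = (2·0.25·0.48 + 1·0.25·0.108) − 0.3 = -0.033.
Option 2 has the higher net inclusive-fitness payoff.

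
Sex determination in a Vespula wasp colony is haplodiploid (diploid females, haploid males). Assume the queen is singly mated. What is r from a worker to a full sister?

Haplodiploid full sisters inherit their father's entire haploid genome identically (contributing 1/2) and on average half of their mother's contribution (1/2 · 1/2 = 1/4); r = 1/2 + 1/4 = 3/4.

0.75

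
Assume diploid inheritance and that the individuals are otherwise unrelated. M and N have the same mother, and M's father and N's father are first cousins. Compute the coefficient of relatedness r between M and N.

0.28125

Relatedness sums over independent paths through distinct common ancestors.
M and N are related in two ways: half-sibs through their shared mother (r = 1/4) and second cousins through their fathers (r = 1/32).
r = 1/4 + 1/32 = 9/32 = 0.28125.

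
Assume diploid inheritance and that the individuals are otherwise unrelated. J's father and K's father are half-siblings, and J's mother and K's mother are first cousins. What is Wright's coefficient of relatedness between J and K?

0.09375

Relatedness sums over independent paths through distinct common ancestors.
J and K are related in two ways: half first cousins through their fathers (r = 1/16) and second cousins through their mothers (r = 1/32).
r = 1/16 + 1/32 = 0.09375.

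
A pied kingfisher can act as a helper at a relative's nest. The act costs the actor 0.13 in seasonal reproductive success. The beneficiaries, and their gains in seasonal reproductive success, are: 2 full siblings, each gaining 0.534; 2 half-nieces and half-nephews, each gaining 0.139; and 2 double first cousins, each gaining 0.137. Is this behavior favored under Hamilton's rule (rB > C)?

Hamilton's rule: the trait is favored when the sum of r·B over every recipient exceeds the actor's cost C.
r to a full sibling = 0.5 (full sibs share both parents — two paths of length 2: r = 2·(1/2)^2 = 1/2).
r to a half-niece or half-nephew = 1/8 (half-aunt/uncle↔niece/nephew: one path of length 3: r = (1/2)^3 = 1/8).
r to a double first cousin = 1/4 (double first cousins share both grandparent pairs — four paths of length 4: r = 4·(1/2)^4 = 1/4).
Summing one r·B term per recipient: 2·0.5·0.534 + 2·0.125·0.139 + 2·0.25·0.137 = 0.63725.
0.63725 > 0.13: the indirect benefit exceeds the cost.

Yes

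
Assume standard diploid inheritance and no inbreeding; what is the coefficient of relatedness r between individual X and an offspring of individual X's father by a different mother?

0.25

Each parent–offspring link contributes a factor of 1/2, and independent paths through distinct common ancestors add.
Half-sibs share one parent — one path of length 2: r = (1/2)^2 = 1/4.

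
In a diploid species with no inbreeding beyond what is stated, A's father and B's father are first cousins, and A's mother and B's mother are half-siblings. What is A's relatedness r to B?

0.09375

Independent pedigree routes through distinct common ancestors add.
A and B are related in two ways: second cousins through their fathers (r = 1/32) and half first cousins through their mothers (r = 1/16).
r = 1/32 + 1/16 = 3/32 = 0.09375.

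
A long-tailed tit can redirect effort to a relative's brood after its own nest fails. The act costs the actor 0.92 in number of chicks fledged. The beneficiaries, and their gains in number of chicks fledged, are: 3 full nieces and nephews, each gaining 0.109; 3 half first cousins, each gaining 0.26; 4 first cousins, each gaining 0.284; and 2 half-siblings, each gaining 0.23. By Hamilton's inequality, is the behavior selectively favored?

No

Hamilton's rule: the trait is favored when the sum of r·B over every recipient exceeds the actor's cost C.
r to a full niece or nephew = 0.25 (full aunt/uncle↔niece/nephew: two paths of length 3 through the shared grandparent pair: r = 2·(1/2)^3 = 1/4).
r to a half first cousin = 0.0625 (half first cousins share one grandparent — one path of length 4: r = (1/2)^4 = 1/16).
r to a first cousin = 1/8 (first cousins share one grandparent pair — two paths of length 4: r = 2·(1/2)^4 = 1/8).
r to a half-sibling = 1/4 (half-sibs share one parent — one path of length 2: r = (1/2)^2 = 1/4).
Summing one r·B term per recipient: 3·0.25·0.109 + 3·0.0625·0.26 + 4·0.125·0.284 + 2·0.25·0.23 = 0.3875.
0.3875 < 0.92: the indirect benefit is less than the cost.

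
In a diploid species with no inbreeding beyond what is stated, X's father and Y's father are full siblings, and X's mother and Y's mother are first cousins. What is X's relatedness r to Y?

With two independent routes of shared ancestry, r is the sum of the two contributions.
X and Y are related in two ways: first cousins through their fathers (r = 1/8) and second cousins through their mothers (r = 1/32).
r = 1/8 + 1/32 = 5/32 = 0.15625.

0.15625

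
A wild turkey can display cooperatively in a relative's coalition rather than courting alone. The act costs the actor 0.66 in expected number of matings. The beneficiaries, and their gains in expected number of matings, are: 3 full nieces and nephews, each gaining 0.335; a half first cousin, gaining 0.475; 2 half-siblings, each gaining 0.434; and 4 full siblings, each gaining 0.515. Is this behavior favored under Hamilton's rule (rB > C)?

Yes

Hamilton's rule: the trait is favored when the sum of r·B over every recipient exceeds the actor's cost C.
r to a full niece or nephew = 1/4 (full aunt/uncle↔niece/nephew: two paths of length 3 through the shared grandparent pair: r = 2·(1/2)^3 = 1/4).
r to a half first cousin = 0.0625 (half first cousins share one grandparent — one path of length 4: r = (1/2)^4 = 1/16).
r to a half-sibling = 1/4 (half-sibs share one parent — one path of length 2: r = (1/2)^2 = 1/4).
r to a full sibling = 1/2 (full sibs share both parents — two paths of length 2: r = 2·(1/2)^2 = 1/2).
Summing one r·B term per recipient: 3·0.25·0.335 + 1·0.0625·0.475 + 2·0.25·0.434 + 4·0.5·0.515 = 1.5279375.
1.5279375 > 0.66: the indirect benefit exceeds the cost.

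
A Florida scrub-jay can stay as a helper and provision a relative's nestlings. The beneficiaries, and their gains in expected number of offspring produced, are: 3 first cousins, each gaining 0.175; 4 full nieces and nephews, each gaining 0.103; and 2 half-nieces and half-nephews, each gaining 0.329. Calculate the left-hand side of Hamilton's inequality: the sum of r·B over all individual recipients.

r to a first cousin = 1/8 (first cousins share one grandparent pair — two paths of length 4: r = 2·(1/2)^4 = 1/8).
r to a full niece or nephew = 0.25 (full aunt/uncle↔niece/nephew: two paths of length 3 through the shared grandparent pair: r = 2·(1/2)^3 = 1/4).
r to a half-niece or half-nephew = 0.125 (half-aunt/uncle↔niece/nephew: one path of length 3: r = (1/2)^3 = 1/8).
Summing one r·B term per recipient: 3·0.125·0.175 + 4·0.25·0.103 + 2·0.125·0.329 = 0.250875.

0.250875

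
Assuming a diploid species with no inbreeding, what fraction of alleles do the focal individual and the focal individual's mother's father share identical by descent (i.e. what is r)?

Each parent–offspring link contributes a factor of 1/2, and independent paths through distinct common ancestors add.
Two parent–offspring links: r = (1/2)^2 = 1/4.

0.25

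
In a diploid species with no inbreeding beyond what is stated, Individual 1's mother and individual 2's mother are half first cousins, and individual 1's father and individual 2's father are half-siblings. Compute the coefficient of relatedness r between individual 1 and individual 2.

With two independent routes of shared ancestry, r is the sum of the two contributions.
Individual 1 and individual 2 are related in two ways: half second cousins through their mothers (r = 1/64) and half first cousins through their fathers (r = 1/16).
r = 1/64 + 1/16 = 5/64 = 0.078125.

0.078125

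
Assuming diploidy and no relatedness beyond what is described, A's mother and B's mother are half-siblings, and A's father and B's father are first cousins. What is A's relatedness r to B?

With two independent routes of shared ancestry, r is the sum of the two contributions.
A and B are related in two ways: half first cousins through their mothers (r = 1/16) and second cousins through their fathers (r = 1/32).
r = 1/16 + 1/32 = 3/32 = 0.09375.

0.09375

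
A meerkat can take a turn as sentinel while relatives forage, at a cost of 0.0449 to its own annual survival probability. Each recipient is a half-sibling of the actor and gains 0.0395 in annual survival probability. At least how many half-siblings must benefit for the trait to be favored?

r to a half-sibling = 0.25 (half-sibs share one parent — one path of length 2: r = (1/2)^2 = 1/4).
Hamilton's rule: n·r·B > C  ⇒  n > C/(r·B) = 0.0449/(0.25·0.0395) = 4.547.
The smallest integer exceeding 4.547 is 5.

5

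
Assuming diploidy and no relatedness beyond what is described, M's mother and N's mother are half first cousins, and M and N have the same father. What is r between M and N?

0.265625

Relatedness sums over independent paths through distinct common ancestors.
M and N are related in two ways: half second cousins through their mothers (r = 1/64) and half-sibs through their shared father (r = 1/4).
r = 1/64 + 1/4 = 0.265625.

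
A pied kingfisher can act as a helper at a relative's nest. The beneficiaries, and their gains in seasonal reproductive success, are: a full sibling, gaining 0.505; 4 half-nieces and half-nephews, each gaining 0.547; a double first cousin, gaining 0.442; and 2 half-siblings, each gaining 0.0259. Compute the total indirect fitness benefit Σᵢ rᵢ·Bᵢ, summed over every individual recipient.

r to a full sibling = 0.5 (full sibs share both parents — two paths of length 2: r = 2·(1/2)^2 = 1/2).
r to a half-niece or half-nephew = 0.125 (half-aunt/uncle↔niece/nephew: one path of length 3: r = (1/2)^3 = 1/8).
r to a double first cousin = 0.25 (double first cousins share both grandparent pairs — four paths of length 4: r = 4·(1/2)^4 = 1/4).
r to a half-sibling = 0.25 (half-sibs share one parent — one path of length 2: r = (1/2)^2 = 1/4).
Summing one r·B term per recipient: 1·0.5·0.505 + 4·0.125·0.547 + 1·0.25·0.442 + 2·0.25·0.0259 = 0.64945.

0.64945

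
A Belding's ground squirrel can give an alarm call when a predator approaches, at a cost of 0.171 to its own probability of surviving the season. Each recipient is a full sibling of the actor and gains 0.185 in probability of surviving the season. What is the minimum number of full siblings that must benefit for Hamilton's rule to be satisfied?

2

r to a full sibling = 0.5 (full sibs share both parents — two paths of length 2: r = 2·(1/2)^2 = 1/2).
Hamilton's rule: n·r·B > C  ⇒  n > C/(r·B) = 0.171/(0.5·0.185) = 1.849.
The smallest integer exceeding 1.849 is 2.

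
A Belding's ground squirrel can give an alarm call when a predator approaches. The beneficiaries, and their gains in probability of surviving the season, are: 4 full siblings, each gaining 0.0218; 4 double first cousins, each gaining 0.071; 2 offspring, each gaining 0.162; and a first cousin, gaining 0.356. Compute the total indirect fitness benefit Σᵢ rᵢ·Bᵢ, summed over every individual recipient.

0.3211

r to a full sibling = 0.5 (full sibs share both parents — two paths of length 2: r = 2·(1/2)^2 = 1/2).
r to a double first cousin = 1/4 (double first cousins share both grandparent pairs — four paths of length 4: r = 4·(1/2)^4 = 1/4).
r to an offspring = 1/2 (one parent–offspring link: r = (1/2)^1 = 1/2).
r to a first cousin = 1/8 (first cousins share one grandparent pair — two paths of length 4: r = 2·(1/2)^4 = 1/8).
Summing one r·B term per recipient: 4·0.5·0.0218 + 4·0.25·0.071 + 2·0.5·0.162 + 1·0.125·0.356 = 0.3211.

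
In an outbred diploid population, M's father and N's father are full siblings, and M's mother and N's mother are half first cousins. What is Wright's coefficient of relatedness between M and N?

Relatedness sums over independent paths through distinct common ancestors.
M and N are related in two ways: first cousins through their fathers (r = 1/8) and half second cousins through their mothers (r = 1/64).
r = 1/8 + 1/64 = 9/64 = 0.140625.

0.140625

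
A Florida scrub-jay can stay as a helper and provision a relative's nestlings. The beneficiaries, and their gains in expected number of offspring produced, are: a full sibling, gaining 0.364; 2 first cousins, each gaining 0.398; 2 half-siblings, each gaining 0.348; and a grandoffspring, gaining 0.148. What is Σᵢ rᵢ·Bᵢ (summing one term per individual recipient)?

r to a full sibling = 1/2 (full sibs share both parents — two paths of length 2: r = 2·(1/2)^2 = 1/2).
r to a first cousin = 1/8 (first cousins share one grandparent pair — two paths of length 4: r = 2·(1/2)^4 = 1/8).
r to a half-sibling = 1/4 (half-sibs share one parent — one path of length 2: r = (1/2)^2 = 1/4).
r to a grandoffspring = 0.25 (two parent–offspring links: r = (1/2)^2 = 1/4).
Summing one r·B term per recipient: 1·0.5·0.364 + 2·0.125·0.398 + 2·0.25·0.348 + 1·0.25·0.148 = 0.4925.

0.4925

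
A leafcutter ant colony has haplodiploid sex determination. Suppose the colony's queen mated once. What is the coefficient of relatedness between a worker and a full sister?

Haplodiploid full sisters inherit their father's entire haploid genome identically (contributing 1/2) and on average half of their mother's contribution (1/2 · 1/2 = 1/4); r = 1/2 + 1/4 = 3/4.

0.75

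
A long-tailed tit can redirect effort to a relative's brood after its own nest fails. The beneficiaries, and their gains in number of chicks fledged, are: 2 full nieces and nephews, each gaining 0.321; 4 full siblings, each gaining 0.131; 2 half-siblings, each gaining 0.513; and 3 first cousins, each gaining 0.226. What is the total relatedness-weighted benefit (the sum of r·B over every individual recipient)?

0.76375

r to a full niece or nephew = 1/4 (full aunt/uncle↔niece/nephew: two paths of length 3 through the shared grandparent pair: r = 2·(1/2)^3 = 1/4).
r to a full sibling = 1/2 (full sibs share both parents — two paths of length 2: r = 2·(1/2)^2 = 1/2).
r to a half-sibling = 0.25 (half-sibs share one parent — one path of length 2: r = (1/2)^2 = 1/4).
r to a first cousin = 0.125 (first cousins share one grandparent pair — two paths of length 4: r = 2·(1/2)^4 = 1/8).
Summing one r·B term per recipient: 2·0.25·0.321 + 4·0.5·0.131 + 2·0.25·0.513 + 3·0.125·0.226 = 0.76375.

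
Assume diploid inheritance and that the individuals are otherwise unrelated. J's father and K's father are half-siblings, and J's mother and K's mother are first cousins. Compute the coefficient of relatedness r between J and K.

Relatedness sums over independent paths through distinct common ancestors.
J and K are related in two ways: half first cousins through their fathers (r = 1/16) and second cousins through their mothers (r = 1/32).
r = 1/16 + 1/32 = 3/32 = 0.09375.

0.09375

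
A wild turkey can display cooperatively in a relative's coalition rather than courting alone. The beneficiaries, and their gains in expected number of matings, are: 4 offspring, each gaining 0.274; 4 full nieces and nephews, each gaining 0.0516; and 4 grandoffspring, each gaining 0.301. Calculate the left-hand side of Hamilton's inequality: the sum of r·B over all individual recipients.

0.9006

r to an offspring = 1/2 (one parent–offspring link: r = (1/2)^1 = 1/2).
r to a full niece or nephew = 1/4 (full aunt/uncle↔niece/nephew: two paths of length 3 through the shared grandparent pair: r = 2·(1/2)^3 = 1/4).
r to a grandoffspring = 1/4 (two parent–offspring links: r = (1/2)^2 = 1/4).
Summing one r·B term per recipient: 4·0.5·0.274 + 4·0.25·0.0516 + 4·0.25·0.301 = 0.9006.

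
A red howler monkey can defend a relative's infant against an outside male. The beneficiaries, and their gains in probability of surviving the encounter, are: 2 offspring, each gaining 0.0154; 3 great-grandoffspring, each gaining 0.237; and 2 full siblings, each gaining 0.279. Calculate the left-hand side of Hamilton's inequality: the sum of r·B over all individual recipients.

0.383275

r to an offspring = 0.5 (one parent–offspring link: r = (1/2)^1 = 1/2).
r to a great-grandoffspring = 1/8 (three parent–offspring links: r = (1/2)^3 = 1/8).
r to a full sibling = 0.5 (full sibs share both parents — two paths of length 2: r = 2·(1/2)^2 = 1/2).
Summing one r·B term per recipient: 2·0.5·0.0154 + 3·0.125·0.237 + 2·0.5·0.279 = 0.383275.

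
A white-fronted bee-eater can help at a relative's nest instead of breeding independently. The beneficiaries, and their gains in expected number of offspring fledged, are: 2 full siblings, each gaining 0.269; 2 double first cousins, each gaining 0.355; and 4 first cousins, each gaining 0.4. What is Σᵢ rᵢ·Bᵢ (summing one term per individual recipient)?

0.6465

r to a full sibling = 0.5 (full sibs share both parents — two paths of length 2: r = 2·(1/2)^2 = 1/2).
r to a double first cousin = 0.25 (double first cousins share both grandparent pairs — four paths of length 4: r = 4·(1/2)^4 = 1/4).
r to a first cousin = 0.125 (first cousins share one grandparent pair — two paths of length 4: r = 2·(1/2)^4 = 1/8).
Summing one r·B term per recipient: 2·0.5·0.269 + 2·0.25·0.355 + 4·0.125·0.4 = 0.6465.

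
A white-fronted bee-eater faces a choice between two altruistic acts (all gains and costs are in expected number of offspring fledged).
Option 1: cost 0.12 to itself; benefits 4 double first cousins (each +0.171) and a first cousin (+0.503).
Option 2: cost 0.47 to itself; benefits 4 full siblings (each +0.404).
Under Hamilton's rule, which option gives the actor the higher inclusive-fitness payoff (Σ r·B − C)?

Option 2

Option 1: r to a double first cousin = 0.25.
Option 1: r to a first cousin = 0.125.
Option 1: Σ r·B − C = (4·0.25·0.171 + 1·0.125·0.503) − 0.12 = 0.113875.
Option 2: r to a full sibling = 0.5.
Option 2: Σ r·B − C = (4·0.5·0.404) − 0.47 = 0.338.
Option 2 has the higher net inclusive-fitness payoff.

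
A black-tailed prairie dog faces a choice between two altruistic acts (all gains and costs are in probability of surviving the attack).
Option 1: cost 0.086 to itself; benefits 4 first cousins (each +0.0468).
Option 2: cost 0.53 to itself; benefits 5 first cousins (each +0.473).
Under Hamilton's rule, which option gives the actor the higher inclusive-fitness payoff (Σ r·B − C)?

Option 1

Option 1: r to a first cousin = 0.125.
Option 1: Σ r·B − C = (4·0.125·0.0468) − 0.086 = -0.0626.
Option 2: r to a first cousin = 0.125.
Option 2: Σ r·B − C = (5·0.125·0.473) − 0.53 = -0.234375.
Option 1 has the higher net inclusive-fitness payoff.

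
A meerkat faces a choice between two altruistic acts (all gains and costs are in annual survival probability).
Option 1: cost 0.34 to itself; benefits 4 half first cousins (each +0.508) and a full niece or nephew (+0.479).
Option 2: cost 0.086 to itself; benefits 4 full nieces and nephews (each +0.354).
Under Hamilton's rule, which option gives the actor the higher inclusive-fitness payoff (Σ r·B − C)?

Option 1: r to a half first cousin = 0.0625.
Option 1: r to a full niece or nephew = 0.25.
Option 1: Σ r·B − C = (4·0.0625·0.508 + 1·0.25·0.479) − 0.34 = -0.09325.
Option 2: r to a full niece or nephew = 0.25.
Option 2: Σ r·B − C = (4·0.25·0.354) − 0.086 = 0.268.
Option 2 has the higher net inclusive-fitness payoff.

Option 2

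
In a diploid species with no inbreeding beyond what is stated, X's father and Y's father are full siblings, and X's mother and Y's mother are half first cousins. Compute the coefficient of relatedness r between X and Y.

Independent pedigree routes through distinct common ancestors add.
X and Y are related in two ways: first cousins through their fathers (r = 1/8) and half second cousins through their mothers (r = 1/64).
r = 1/8 + 1/64 = 0.140625.

0.140625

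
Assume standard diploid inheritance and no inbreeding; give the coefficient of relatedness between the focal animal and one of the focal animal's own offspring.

Each parent–offspring link contributes a factor of 1/2, and independent paths through distinct common ancestors add.
One parent–offspring link: r = (1/2)^1 = 1/2.

0.5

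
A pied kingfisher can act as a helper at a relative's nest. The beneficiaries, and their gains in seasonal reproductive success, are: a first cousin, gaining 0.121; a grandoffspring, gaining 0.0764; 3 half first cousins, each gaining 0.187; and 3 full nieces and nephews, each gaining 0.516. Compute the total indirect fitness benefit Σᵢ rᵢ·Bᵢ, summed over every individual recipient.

0.4562875

r to a first cousin = 1/8 (first cousins share one grandparent pair — two paths of length 4: r = 2·(1/2)^4 = 1/8).
r to a grandoffspring = 0.25 (two parent–offspring links: r = (1/2)^2 = 1/4).
r to a half first cousin = 1/16 (half first cousins share one grandparent — one path of length 4: r = (1/2)^4 = 1/16).
r to a full niece or nephew = 1/4 (full aunt/uncle↔niece/nephew: two paths of length 3 through the shared grandparent pair: r = 2·(1/2)^3 = 1/4).
Summing one r·B term per recipient: 1·0.125·0.121 + 1·0.25·0.0764 + 3·0.0625·0.187 + 3·0.25·0.516 = 0.4562875.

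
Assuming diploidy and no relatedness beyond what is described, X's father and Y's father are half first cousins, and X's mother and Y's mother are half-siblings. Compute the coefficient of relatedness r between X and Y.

Independent pedigree routes through distinct common ancestors add.
X and Y are related in two ways: half second cousins through their fathers (r = 1/64) and half first cousins through their mothers (r = 1/16).
r = 1/64 + 1/16 = 5/64 = 0.078125.

0.078125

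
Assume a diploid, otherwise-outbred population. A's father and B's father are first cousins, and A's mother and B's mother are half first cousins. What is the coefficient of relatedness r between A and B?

Wright's path rule: contributions from independent ancestry routes add.
A and B are related in two ways: second cousins through their fathers (r = 1/32) and half second cousins through their mothers (r = 1/64).
r = 1/32 + 1/64 = 0.046875.

0.046875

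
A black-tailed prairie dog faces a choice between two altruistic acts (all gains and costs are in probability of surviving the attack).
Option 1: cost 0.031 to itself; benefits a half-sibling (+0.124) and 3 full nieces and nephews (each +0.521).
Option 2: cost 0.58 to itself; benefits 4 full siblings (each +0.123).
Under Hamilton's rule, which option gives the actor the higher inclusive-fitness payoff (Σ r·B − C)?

Option 1: r to a half-sibling = 0.25.
Option 1: r to a full niece or nephew = 0.25.
Option 1: Σ r·B − C = (1·0.25·0.124 + 3·0.25·0.521) − 0.031 = 0.39075.
Option 2: r to a full sibling = 0.5.
Option 2: Σ r·B − C = (4·0.5·0.123) − 0.58 = -0.334.
Option 1 has the higher net inclusive-fitness payoff.

Option 1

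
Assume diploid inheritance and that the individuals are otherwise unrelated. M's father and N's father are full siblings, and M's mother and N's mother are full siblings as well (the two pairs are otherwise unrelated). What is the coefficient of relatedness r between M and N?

Relatedness sums over independent paths through distinct common ancestors.
M and N are related in two ways: first cousins through their fathers (r = 1/8) and first cousins through their mothers (r = 1/8) — i.e. double first cousins.
r = 1/8 + 1/8 = 1/4 = 0.25.

0.25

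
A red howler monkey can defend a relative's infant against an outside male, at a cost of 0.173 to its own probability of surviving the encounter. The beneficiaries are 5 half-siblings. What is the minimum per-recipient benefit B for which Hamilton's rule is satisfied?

0.1384

r to a half-sibling = 1/4 (half-sibs share one parent — one path of length 2: r = (1/2)^2 = 1/4).
Hamilton's rule with n recipients of equal r: n·r·B > C, so B > C/(n·r) = 0.173/(5·0.25) = 0.1384.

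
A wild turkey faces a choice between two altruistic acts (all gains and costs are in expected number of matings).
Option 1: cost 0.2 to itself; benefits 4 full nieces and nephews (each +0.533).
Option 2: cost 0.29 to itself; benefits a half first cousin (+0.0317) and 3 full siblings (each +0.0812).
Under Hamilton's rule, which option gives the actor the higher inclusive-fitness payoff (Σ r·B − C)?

Option 1: r to a full niece or nephew = 0.25.
Option 1: Σ r·B − C = (4·0.25·0.533) − 0.2 = 0.333.
Option 2: r to a half first cousin = 0.0625.
Option 2: r to a full sibling = 0.5.
Option 2: Σ r·B − C = (1·0.0625·0.0317 + 3·0.5·0.0812) − 0.29 = -0.16621875.
Option 1 has the higher net inclusive-fitness payoff.

Option 1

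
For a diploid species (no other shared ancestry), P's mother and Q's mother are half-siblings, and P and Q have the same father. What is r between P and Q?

Wright's path rule: contributions from independent ancestry routes add.
P and Q are related in two ways: half first cousins through their mothers (r = 1/16) and half-sibs through their shared father (r = 1/4).
r = 1/16 + 1/4 = 5/16 = 0.3125.

0.3125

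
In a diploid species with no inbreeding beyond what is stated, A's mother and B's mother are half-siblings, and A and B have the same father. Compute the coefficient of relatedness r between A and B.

0.3125

Independent pedigree routes through distinct common ancestors add.
A and B are related in two ways: half first cousins through their mothers (r = 1/16) and half-sibs through their shared father (r = 1/4).
r = 1/16 + 1/4 = 0.3125.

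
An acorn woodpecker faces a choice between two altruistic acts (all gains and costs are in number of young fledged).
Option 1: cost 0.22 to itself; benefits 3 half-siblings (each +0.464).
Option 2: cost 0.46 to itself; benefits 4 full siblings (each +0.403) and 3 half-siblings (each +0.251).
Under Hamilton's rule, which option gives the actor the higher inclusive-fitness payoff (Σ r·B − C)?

Option 2

Option 1: r to a half-sibling = 0.25.
Option 1: Σ r·B − C = (3·0.25·0.464) − 0.22 = 0.128.
Option 2: r to a full sibling = 0.5.
Option 2: r to a half-sibling = 0.25.
Option 2: Σ r·B − C = (4·0.5·0.403 + 3·0.25·0.251) − 0.46 = 0.53425.
Option 2 has the higher net inclusive-fitness payoff.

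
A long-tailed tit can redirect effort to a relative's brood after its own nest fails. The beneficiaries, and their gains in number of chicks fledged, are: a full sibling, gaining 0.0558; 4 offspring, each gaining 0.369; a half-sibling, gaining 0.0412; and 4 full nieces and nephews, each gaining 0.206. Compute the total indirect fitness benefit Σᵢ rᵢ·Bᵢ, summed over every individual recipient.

r to a full sibling = 1/2 (full sibs share both parents — two paths of length 2: r = 2·(1/2)^2 = 1/2).
r to an offspring = 0.5 (one parent–offspring link: r = (1/2)^1 = 1/2).
r to a half-sibling = 1/4 (half-sibs share one parent — one path of length 2: r = (1/2)^2 = 1/4).
r to a full niece or nephew = 1/4 (full aunt/uncle↔niece/nephew: two paths of length 3 through the shared grandparent pair: r = 2·(1/2)^3 = 1/4).
Summing one r·B term per recipient: 1·0.5·0.0558 + 4·0.5·0.369 + 1·0.25·0.0412 + 4·0.25·0.206 = 0.9822.

0.9822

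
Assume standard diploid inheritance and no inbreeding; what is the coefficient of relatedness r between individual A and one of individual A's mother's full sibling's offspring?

0.125

Each parent–offspring link contributes a factor of 1/2, and independent paths through distinct common ancestors add.
First cousins share one grandparent pair — two paths of length 4: r = 2·(1/2)^4 = 1/8.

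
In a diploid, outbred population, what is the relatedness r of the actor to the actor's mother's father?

Each parent–offspring link contributes a factor of 1/2, and independent paths through distinct common ancestors add.
Two parent–offspring links: r = (1/2)^2 = 1/4.

0.25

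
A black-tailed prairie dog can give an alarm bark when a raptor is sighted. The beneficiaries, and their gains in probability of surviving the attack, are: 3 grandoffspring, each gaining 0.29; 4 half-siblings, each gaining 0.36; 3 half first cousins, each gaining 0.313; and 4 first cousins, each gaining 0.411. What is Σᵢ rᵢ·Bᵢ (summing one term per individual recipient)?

0.8416875

r to a grandoffspring = 0.25 (two parent–offspring links: r = (1/2)^2 = 1/4).
r to a half-sibling = 0.25 (half-sibs share one parent — one path of length 2: r = (1/2)^2 = 1/4).
r to a half first cousin = 1/16 (half first cousins share one grandparent — one path of length 4: r = (1/2)^4 = 1/16).
r to a first cousin = 0.125 (first cousins share one grandparent pair — two paths of length 4: r = 2·(1/2)^4 = 1/8).
Summing one r·B term per recipient: 3·0.25·0.29 + 4·0.25·0.36 + 3·0.0625·0.313 + 4·0.125·0.411 = 0.8416875.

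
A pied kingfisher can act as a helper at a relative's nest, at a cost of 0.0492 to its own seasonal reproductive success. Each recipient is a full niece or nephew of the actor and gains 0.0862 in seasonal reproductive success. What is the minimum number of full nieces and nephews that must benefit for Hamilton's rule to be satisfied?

r to a full niece or nephew = 0.25 (full aunt/uncle↔niece/nephew: two paths of length 3 through the shared grandparent pair: r = 2·(1/2)^3 = 1/4).
Hamilton's rule: n·r·B > C  ⇒  n > C/(r·B) = 0.0492/(0.25·0.0862) = 2.283.
The smallest integer exceeding 2.283 is 3.

3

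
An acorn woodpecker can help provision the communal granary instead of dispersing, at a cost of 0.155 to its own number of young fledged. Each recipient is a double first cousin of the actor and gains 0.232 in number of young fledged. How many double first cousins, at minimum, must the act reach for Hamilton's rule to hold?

3

r to a double first cousin = 0.25 (double first cousins share both grandparent pairs — four paths of length 4: r = 4·(1/2)^4 = 1/4).
Hamilton's rule: n·r·B > C  ⇒  n > C/(r·B) = 0.155/(0.25·0.232) = 2.672.
The smallest integer exceeding 2.672 is 3.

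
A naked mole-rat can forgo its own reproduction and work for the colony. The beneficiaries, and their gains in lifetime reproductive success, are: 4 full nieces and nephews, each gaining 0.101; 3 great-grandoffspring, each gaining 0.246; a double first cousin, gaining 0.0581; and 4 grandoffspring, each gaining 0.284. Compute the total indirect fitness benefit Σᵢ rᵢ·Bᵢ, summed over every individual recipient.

r to a full niece or nephew = 0.25 (full aunt/uncle↔niece/nephew: two paths of length 3 through the shared grandparent pair: r = 2·(1/2)^3 = 1/4).
r to a great-grandoffspring = 1/8 (three parent–offspring links: r = (1/2)^3 = 1/8).
r to a double first cousin = 1/4 (double first cousins share both grandparent pairs — four paths of length 4: r = 4·(1/2)^4 = 1/4).
r to a grandoffspring = 0.25 (two parent–offspring links: r = (1/2)^2 = 1/4).
Summing one r·B term per recipient: 4·0.25·0.101 + 3·0.125·0.246 + 1·0.25·0.0581 + 4·0.25·0.284 = 0.491775.

0.491775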